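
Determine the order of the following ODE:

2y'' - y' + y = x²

The order is 2 (highest derivative is of order 2).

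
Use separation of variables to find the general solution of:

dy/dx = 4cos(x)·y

Separating variables and integrating:
ln|y| = 4sin(x) + C

General solution: y = Ce^(4sin(x))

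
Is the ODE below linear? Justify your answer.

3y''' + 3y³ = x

No. Nonlinear (y³ term)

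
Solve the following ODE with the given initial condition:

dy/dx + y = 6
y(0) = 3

General solution: y = 6 + Ce^(-x)
Applying y(0) = 3: C = 3 - 6 = -3
Particular solution: y = 6 - 3e^(-x)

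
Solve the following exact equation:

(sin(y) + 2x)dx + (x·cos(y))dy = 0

Verify exactness: ∂M/∂y = ∂N/∂x ✓
Find F(x,y) such that ∂F/∂x = M, ∂F/∂y = N
Solution: x·sin(y) + x² = C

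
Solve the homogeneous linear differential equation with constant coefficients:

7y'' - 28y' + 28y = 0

Characteristic equation: 7r² - 28r + 28 = 0
Divide by 7: r² - 4r + 4 = 0
Factored: (r - 2)² = 0
Repeated root: r = 2
General solution: y = (C₁ + C₂x)e^(2x)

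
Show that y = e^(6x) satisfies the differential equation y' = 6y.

Verification:
y = e^(6x)
y' = 6e^(6x)
6y = 6e^(6x)
y' = 6y ✓

Yes, it is a solution.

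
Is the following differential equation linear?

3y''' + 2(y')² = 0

No. Nonlinear ((y')² term)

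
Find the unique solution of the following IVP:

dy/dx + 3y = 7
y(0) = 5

General solution: y = 7/3 + Ce^(-3x)
Applying y(0) = 5: C = 5 - 7/3 = 8/3
Particular solution: y = 7/3 + (8/3)e^(-3x)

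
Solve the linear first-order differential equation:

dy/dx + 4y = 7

Using integrating factor method:

General solution: y = 7/4 + Ce^(-4x)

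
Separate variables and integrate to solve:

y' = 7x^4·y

Separating variables and integrating:
ln|y| = 7x^5/5 + C

General solution: y = Ce^(7x^5/5)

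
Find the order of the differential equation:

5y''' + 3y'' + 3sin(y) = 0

The order is 3 (highest derivative is of order 3).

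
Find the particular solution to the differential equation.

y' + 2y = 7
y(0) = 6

General solution: y = 7/2 + Ce^(-2x)
Applying y(0) = 6: C = 6 - 7/2 = 5/2
Particular solution: y = 7/2 + (5/2)e^(-2x)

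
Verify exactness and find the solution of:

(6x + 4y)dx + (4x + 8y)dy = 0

Verify exactness: ∂M/∂y = ∂N/∂x ✓
Find F(x,y) such that ∂F/∂x = M, ∂F/∂y = N
Solution: 3x² + 4xy + 4y² = C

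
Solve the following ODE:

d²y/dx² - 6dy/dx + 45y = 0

Characteristic equation: r² - 6r + 45 = 0
Roots: r = 3 ± 6i (complex conjugates)
General solution: y = e^(3x)(C₁cos(6x) + C₂sin(6x))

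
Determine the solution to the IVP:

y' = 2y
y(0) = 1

General solution: y = Ce^(2x)
Applying IC y(0) = 1:
Particular solution: y = e^(2x)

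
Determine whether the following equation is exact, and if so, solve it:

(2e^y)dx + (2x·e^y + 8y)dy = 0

Verify exactness: ∂M/∂y = ∂N/∂x ✓
Find F(x,y) such that ∂F/∂x = M, ∂F/∂y = N
Solution: 2x·e^y + 4y² = C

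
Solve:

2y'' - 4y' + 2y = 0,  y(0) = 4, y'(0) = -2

General solution: y = (C₁ + C₂x)e^x
Repeated root r = 1
Applying ICs: C₁ = 4, C₂ = -6
Particular solution: y = (4 - 6x)e^x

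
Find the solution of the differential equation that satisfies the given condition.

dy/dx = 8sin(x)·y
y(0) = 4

General solution: y = Ce^(-8cos(x))
Applying IC y(0) = 4:
Particular solution: y = 4e^(8(1-cos(x)))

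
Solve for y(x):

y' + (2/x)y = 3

Using integrating factor method:

General solution: y = x + Cx^(-2)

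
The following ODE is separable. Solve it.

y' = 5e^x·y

Separating variables and integrating:
ln|y| = 5e^x + C

General solution: y = Ce^(5e^x)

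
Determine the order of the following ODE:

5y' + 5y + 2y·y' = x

The order is 1 (highest derivative is of order 1).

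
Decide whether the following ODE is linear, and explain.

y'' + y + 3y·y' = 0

Nonlinear (product y·y')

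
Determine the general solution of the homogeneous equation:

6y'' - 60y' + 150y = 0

Characteristic equation: 6r² - 60r + 150 = 0
Divide by 6: r² - 10r + 25 = 0
Factored: (r - 5)² = 0
Repeated root: r = 5
General solution: y = (C₁ + C₂x)e^(5x)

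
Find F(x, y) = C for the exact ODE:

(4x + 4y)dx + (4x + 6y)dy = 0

Verify exactness: ∂M/∂y = ∂N/∂x ✓
Find F(x,y) such that ∂F/∂x = M, ∂F/∂y = N
Solution: 2x² + 4xy + 3y² = C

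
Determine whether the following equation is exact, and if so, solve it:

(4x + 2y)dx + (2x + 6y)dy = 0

Verify exactness: ∂M/∂y = ∂N/∂x ✓
Find F(x,y) such that ∂F/∂x = M, ∂F/∂y = N
Solution: 2x² + 2xy + 3y² = C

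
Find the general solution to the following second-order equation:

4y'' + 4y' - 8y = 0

Characteristic equation: 4r² + 4r - 8 = 0
Divide by 4: r² + r - 2 = 0
Roots: r = 1, -2 (distinct real)
General solution: y = C₁e^x + C₂e^(-2x)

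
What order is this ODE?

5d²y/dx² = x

The order is 2 (highest derivative is of order 2).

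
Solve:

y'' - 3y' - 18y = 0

Characteristic equation: r² - 3r - 18 = 0
Roots: r = 6, -3 (distinct real)
General solution: y = C₁e^(6x) + C₂e^(-3x)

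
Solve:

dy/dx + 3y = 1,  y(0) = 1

General solution: y = 1/3 + Ce^(-3x)
Applying y(0) = 1: C = 1 - 1/3 = 2/3
Particular solution: y = 1/3 + (2/3)e^(-3x)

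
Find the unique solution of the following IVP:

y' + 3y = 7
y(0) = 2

General solution: y = 7/3 + Ce^(-3x)
Applying y(0) = 2: C = 2 - 7/3 = -1/3
Particular solution: y = 7/3 - (1/3)e^(-3x)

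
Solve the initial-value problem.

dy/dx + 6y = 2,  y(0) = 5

General solution: y = 1/3 + Ce^(-6x)
Applying y(0) = 5: C = 5 - 1/3 = 14/3
Particular solution: y = 1/3 + (14/3)e^(-6x)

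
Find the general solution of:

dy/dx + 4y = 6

Using integrating factor method:

General solution: y = 3/2 + Ce^(-4x)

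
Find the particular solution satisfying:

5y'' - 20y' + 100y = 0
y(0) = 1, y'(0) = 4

General solution: y = e^(2x)(C₁cos(4x) + C₂sin(4x))
Complex roots r = 2 ± 4i
Applying ICs: C₁ = 1, C₂ = 1/2
Particular solution: y = e^(2x)(cos(4x) + (1/2)sin(4x))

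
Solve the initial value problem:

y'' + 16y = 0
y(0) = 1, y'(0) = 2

General solution: y = C₁cos(4x) + C₂sin(4x)
Complex roots r = ±4i
Applying ICs: C₁ = 1, C₂ = 1/2
Particular solution: y = cos(4x) + (1/2)sin(4x)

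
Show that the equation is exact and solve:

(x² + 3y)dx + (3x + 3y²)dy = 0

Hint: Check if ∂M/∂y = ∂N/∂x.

Verify exactness: ∂M/∂y = ∂N/∂x ✓
Find F(x,y) such that ∂F/∂x = M, ∂F/∂y = N
Solution: x³/3 + 3xy + y³ = C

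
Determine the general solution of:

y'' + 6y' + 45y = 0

Characteristic equation: r² + 6r + 45 = 0
Roots: r = -3 ± 6i (complex conjugates)
General solution: y = e^(-3x)(C₁cos(6x) + C₂sin(6x))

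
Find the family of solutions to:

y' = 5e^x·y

Separating variables and integrating:
ln|y| = 5e^x + C

General solution: y = Ce^(5e^x)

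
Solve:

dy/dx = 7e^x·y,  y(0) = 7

General solution: y = Ce^(7e^x)
Applying IC y(0) = 7:
Particular solution: y = 7e^(7(e^x - 1))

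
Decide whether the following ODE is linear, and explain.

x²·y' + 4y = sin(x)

Linear (y and its derivatives appear to the first power only, no products of y terms)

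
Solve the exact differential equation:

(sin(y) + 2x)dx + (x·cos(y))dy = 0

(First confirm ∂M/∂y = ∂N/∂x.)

Verify exactness: ∂M/∂y = ∂N/∂x ✓
Find F(x,y) such that ∂F/∂x = M, ∂F/∂y = N
Solution: x·sin(y) + x² = C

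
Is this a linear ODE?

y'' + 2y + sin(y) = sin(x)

No. Nonlinear (sin(y) is nonlinear in y)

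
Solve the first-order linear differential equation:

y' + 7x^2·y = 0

Using integrating factor method:

General solution: y = Ce^(-7x^3/3)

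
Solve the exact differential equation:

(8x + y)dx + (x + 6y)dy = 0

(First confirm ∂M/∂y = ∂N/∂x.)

Verify exactness: ∂M/∂y = ∂N/∂x ✓
Find F(x,y) such that ∂F/∂x = M, ∂F/∂y = N
Solution: 4x² + xy + 3y² = C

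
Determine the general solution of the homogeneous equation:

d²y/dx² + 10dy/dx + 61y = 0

Characteristic equation: r² + 10r + 61 = 0
Roots: r = -5 ± 6i (complex conjugates)
General solution: y = e^(-5x)(C₁cos(6x) + C₂sin(6x))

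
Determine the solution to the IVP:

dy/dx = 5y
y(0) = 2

General solution: y = Ce^(5x)
Applying IC y(0) = 2:
Particular solution: y = 2e^(5x)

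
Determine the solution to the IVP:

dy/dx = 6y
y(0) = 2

General solution: y = Ce^(6x)
Applying IC y(0) = 2:
Particular solution: y = 2e^(6x)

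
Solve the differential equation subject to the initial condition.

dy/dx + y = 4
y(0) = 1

General solution: y = 4 + Ce^(-x)
Applying y(0) = 1: C = 1 - 4 = -3
Particular solution: y = 4 - 3e^(-x)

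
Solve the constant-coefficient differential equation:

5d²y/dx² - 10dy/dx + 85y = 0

Characteristic equation: 5r² - 10r + 85 = 0
Divide by 5: r² - 2r + 17 = 0
Roots: r = 1 ± 4i (complex conjugates)
General solution: y = e^x(C₁cos(4x) + C₂sin(4x))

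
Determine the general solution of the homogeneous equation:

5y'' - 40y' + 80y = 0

Characteristic equation: 5r² - 40r + 80 = 0
Divide by 5: r² - 8r + 16 = 0
Factored: (r - 4)² = 0
Repeated root: r = 4
General solution: y = (C₁ + C₂x)e^(4x)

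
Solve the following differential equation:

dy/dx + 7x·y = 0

Using integrating factor method:

General solution: y = Ce^(-7x^2/2)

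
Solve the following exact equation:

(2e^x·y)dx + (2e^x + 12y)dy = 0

Verify exactness: ∂M/∂y = ∂N/∂x ✓
Find F(x,y) such that ∂F/∂x = M, ∂F/∂y = N
Solution: 2e^x·y + 6y² = C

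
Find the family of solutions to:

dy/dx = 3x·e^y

Separating variables and integrating:
-e^(-y) = 3x²/2 + C

General solution: y = -ln(C - 3x²/2)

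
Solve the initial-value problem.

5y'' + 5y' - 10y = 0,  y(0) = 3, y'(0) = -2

General solution: y = C₁e^x + C₂e^(-2x)
Applying ICs: C₁ = 4/3, C₂ = 5/3
Particular solution: y = (4/3)e^x + (5/3)e^(-2x)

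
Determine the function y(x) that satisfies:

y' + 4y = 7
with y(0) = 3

General solution: y = 7/4 + Ce^(-4x)
Applying y(0) = 3: C = 3 - 7/4 = 5/4
Particular solution: y = 7/4 + (5/4)e^(-4x)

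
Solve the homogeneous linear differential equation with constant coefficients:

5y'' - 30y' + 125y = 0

Characteristic equation: 5r² - 30r + 125 = 0
Divide by 5: r² - 6r + 25 = 0
Roots: r = 3 ± 4i (complex conjugates)
General solution: y = e^(3x)(C₁cos(4x) + C₂sin(4x))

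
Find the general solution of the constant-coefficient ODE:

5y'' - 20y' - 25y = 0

Characteristic equation: 5r² - 20r - 25 = 0
Divide by 5: r² - 4r - 5 = 0
Roots: r = 5, -1 (distinct real)
General solution: y = C₁e^(5x) + C₂e^(-x)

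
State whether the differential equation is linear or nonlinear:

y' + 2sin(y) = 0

Nonlinear (sin(y) is nonlinear in y)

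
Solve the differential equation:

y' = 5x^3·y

Separating variables and integrating:
ln|y| = 5x^4/4 + C

General solution: y = Ce^(5x^4/4)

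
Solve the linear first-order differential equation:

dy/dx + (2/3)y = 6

Using integrating factor method:

General solution: y = 9 + Ce^(-2x/3)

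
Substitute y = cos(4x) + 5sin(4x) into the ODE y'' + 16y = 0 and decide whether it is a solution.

Verification:
y'' = -16cos(4x) - 80sin(4x)
y'' + 16y = 0 ✓

Yes, it is a solution.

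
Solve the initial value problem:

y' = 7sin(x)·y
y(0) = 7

General solution: y = Ce^(-7cos(x))
Applying IC y(0) = 7:
Particular solution: y = 7e^(7(1-cos(x)))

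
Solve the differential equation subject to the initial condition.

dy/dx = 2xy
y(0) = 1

General solution: y = Ce^(x²)
Applying IC y(0) = 1:
Particular solution: y = e^(x²)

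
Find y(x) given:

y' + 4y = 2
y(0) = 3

General solution: y = 1/2 + Ce^(-4x)
Applying y(0) = 3: C = 3 - 1/2 = 5/2
Particular solution: y = 1/2 + (5/2)e^(-4x)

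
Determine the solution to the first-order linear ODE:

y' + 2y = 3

Using integrating factor method:

General solution: y = 3/2 + Ce^(-2x)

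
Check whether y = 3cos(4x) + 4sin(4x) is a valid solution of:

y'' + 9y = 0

Verification:
y'' = -48cos(4x) - 64sin(4x)
y'' + 9y ≠ 0 (frequency mismatch: got 16 instead of 9)

No, it is not a solution.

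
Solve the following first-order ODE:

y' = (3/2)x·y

Separating variables and integrating:
ln|y| = 3x^2/4 + C

General solution: y = Ce^(3x^2/4)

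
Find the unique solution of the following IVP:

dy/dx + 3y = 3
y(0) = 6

General solution: y = 1 + Ce^(-3x)
Applying y(0) = 6: C = 6 - 1 = 5
Particular solution: y = 1 + 5e^(-3x)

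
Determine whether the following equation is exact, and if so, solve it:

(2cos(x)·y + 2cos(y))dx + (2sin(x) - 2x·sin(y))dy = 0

Verify exactness: ∂M/∂y = ∂N/∂x ✓
Find F(x,y) such that ∂F/∂x = M, ∂F/∂y = N
Solution: 2sin(x)·y + 2x·cos(y) = C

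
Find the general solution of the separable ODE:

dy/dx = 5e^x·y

Separating variables and integrating:
ln|y| = 5e^x + C

General solution: y = Ce^(5e^x)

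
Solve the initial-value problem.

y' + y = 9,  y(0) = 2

General solution: y = 9 + Ce^(-x)
Applying y(0) = 2: C = 2 - 9 = -7
Particular solution: y = 9 - 7e^(-x)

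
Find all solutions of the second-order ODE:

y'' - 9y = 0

Characteristic equation: r² - 9 = 0
Roots: r = 3, -3 (distinct real)
General solution: y = C₁e^(3x) + C₂e^(-3x)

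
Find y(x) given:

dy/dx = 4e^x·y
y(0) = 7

General solution: y = Ce^(4e^x)
Applying IC y(0) = 7:
Particular solution: y = 7e^(4(e^x - 1))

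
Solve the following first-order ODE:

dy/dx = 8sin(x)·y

Separating variables and integrating:
ln|y| = -8cos(x) + C

General solution: y = Ce^(-8cos(x))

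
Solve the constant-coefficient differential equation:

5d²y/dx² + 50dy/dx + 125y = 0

Characteristic equation: 5r² + 50r + 125 = 0
Divide by 5: r² + 10r + 25 = 0
Factored: (r + 5)² = 0
Repeated root: r = -5
General solution: y = (C₁ + C₂x)e^(-5x)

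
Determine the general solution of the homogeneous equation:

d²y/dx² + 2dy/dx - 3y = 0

Characteristic equation: r² + 2r - 3 = 0
Roots: r = 1, -3 (distinct real)
General solution: y = C₁e^x + C₂e^(-3x)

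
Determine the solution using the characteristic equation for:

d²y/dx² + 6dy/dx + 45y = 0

Characteristic equation: r² + 6r + 45 = 0
Roots: r = -3 ± 6i (complex conjugates)
General solution: y = e^(-3x)(C₁cos(6x) + C₂sin(6x))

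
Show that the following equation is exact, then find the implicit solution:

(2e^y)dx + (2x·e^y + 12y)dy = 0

Verify exactness: ∂M/∂y = ∂N/∂x ✓
Find F(x,y) such that ∂F/∂x = M, ∂F/∂y = N
Solution: 2x·e^y + 6y² = C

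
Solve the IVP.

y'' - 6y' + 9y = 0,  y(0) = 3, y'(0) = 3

General solution: y = (C₁ + C₂x)e^(3x)
Repeated root r = 3
Applying ICs: C₁ = 3, C₂ = -6
Particular solution: y = (3 - 6x)e^(3x)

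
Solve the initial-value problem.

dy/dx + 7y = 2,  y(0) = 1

General solution: y = 2/7 + Ce^(-7x)
Applying y(0) = 1: C = 1 - 2/7 = 5/7
Particular solution: y = 2/7 + (5/7)e^(-7x)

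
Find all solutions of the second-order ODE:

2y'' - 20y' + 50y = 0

Characteristic equation: 2r² - 20r + 50 = 0
Divide by 2: r² - 10r + 25 = 0
Factored: (r - 5)² = 0
Repeated root: r = 5
General solution: y = (C₁ + C₂x)e^(5x)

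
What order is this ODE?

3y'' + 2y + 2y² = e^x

The order is 2 (highest derivative is of order 2).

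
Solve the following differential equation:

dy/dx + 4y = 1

Using integrating factor method:

General solution: y = 1/4 + Ce^(-4x)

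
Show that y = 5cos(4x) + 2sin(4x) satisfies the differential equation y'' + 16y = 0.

Verification:
y'' = -80cos(4x) - 32sin(4x)
y'' + 16y = 0 ✓

Yes, it is a solution.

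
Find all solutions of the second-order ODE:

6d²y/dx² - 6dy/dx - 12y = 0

Characteristic equation: 6r² - 6r - 12 = 0
Divide by 6: r² - r - 2 = 0
Roots: r = 2, -1 (distinct real)
General solution: y = C₁e^(2x) + C₂e^(-x)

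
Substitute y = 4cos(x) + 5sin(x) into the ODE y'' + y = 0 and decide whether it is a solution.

Verification:
y'' = -4cos(x) - 5sin(x)
y'' + y = 0 ✓

Yes, it is a solution.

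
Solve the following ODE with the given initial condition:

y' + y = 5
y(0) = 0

General solution: y = 5 + Ce^(-x)
Applying y(0) = 0: C = 0 - 5 = -5
Particular solution: y = 5 - 5e^(-x)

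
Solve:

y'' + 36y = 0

Characteristic equation: r² + 36 = 0
Roots: r = ±6i (complex conjugates)
General solution: y = C₁cos(6x) + C₂sin(6x)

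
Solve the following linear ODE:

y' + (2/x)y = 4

Using integrating factor method:

General solution: y = (4/3)x + Cx^(-2)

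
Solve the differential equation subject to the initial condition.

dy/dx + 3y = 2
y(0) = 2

General solution: y = 2/3 + Ce^(-3x)
Applying y(0) = 2: C = 2 - 2/3 = 4/3
Particular solution: y = 2/3 + (4/3)e^(-3x)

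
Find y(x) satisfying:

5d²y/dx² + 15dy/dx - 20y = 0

Characteristic equation: 5r² + 15r - 20 = 0
Divide by 5: r² + 3r - 4 = 0
Roots: r = 1, -4 (distinct real)
General solution: y = C₁e^x + C₂e^(-4x)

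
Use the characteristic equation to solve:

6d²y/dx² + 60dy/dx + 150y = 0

Characteristic equation: 6r² + 60r + 150 = 0
Divide by 6: r² + 10r + 25 = 0
Factored: (r + 5)² = 0
Repeated root: r = -5
General solution: y = (C₁ + C₂x)e^(-5x)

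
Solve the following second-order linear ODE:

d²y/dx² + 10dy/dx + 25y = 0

Characteristic equation: r² + 10r + 25 = 0
Factored: (r + 5)² = 0
Repeated root: r = -5
General solution: y = (C₁ + C₂x)e^(-5x)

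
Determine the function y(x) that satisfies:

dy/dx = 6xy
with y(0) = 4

General solution: y = Ce^(3x²)
Applying IC y(0) = 4:
Particular solution: y = 4e^(3x²)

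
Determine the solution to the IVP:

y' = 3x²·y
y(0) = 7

General solution: y = Ce^(x³)
Applying IC y(0) = 7:
Particular solution: y = 7e^(x³)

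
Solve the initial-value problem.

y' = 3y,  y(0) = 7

General solution: y = Ce^(3x)
Applying IC y(0) = 7:
Particular solution: y = 7e^(3x)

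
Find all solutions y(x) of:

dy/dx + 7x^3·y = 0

Using integrating factor method:

General solution: y = Ce^(-7x^4/4)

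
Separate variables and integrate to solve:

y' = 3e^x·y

Separating variables and integrating:
ln|y| = 3e^x + C

General solution: y = Ce^(3e^x)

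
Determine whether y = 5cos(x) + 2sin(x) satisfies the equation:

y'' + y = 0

Verification:
y'' = -5cos(x) - 2sin(x)
y'' + y = 0 ✓

Yes, it is a solution.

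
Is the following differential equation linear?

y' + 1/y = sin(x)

No. Nonlinear (1/y term)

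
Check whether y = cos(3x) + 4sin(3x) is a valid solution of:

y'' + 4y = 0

Verification:
y'' = -9cos(3x) - 36sin(3x)
y'' + 4y ≠ 0 (frequency mismatch: got 9 instead of 4)

No, it is not a solution.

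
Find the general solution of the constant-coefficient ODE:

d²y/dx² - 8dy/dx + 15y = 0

Characteristic equation: r² - 8r + 15 = 0
Roots: r = 5, 3 (distinct real)
General solution: y = C₁e^(5x) + C₂e^(3x)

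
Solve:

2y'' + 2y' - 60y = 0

Characteristic equation: 2r² + 2r - 60 = 0
Divide by 2: r² + r - 30 = 0
Roots: r = 5, -6 (distinct real)
General solution: y = C₁e^(5x) + C₂e^(-6x)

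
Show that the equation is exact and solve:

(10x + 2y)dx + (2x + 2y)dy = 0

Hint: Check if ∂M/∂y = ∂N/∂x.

Verify exactness: ∂M/∂y = ∂N/∂x ✓
Find F(x,y) such that ∂F/∂x = M, ∂F/∂y = N
Solution: 5x² + 2xy + y² = C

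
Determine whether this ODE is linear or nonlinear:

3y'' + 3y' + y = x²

Linear (y and its derivatives appear to the first power only, no products of y terms)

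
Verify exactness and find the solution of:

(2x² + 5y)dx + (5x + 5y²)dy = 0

Verify exactness: ∂M/∂y = ∂N/∂x ✓
Find F(x,y) such that ∂F/∂x = M, ∂F/∂y = N
Solution: 2x³/3 + 5xy + 5y³/3 = C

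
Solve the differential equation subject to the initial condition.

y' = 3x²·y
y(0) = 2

General solution: y = Ce^(x³)
Applying IC y(0) = 2:
Particular solution: y = 2e^(x³)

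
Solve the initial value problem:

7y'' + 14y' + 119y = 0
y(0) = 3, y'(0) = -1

General solution: y = e^(-x)(C₁cos(4x) + C₂sin(4x))
Complex roots r = -1 ± 4i
Applying ICs: C₁ = 3, C₂ = 1/2
Particular solution: y = e^(-x)(3cos(4x) + (1/2)sin(4x))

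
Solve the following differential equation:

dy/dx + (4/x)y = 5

Using integrating factor method:

General solution: y = x + Cx^(-4)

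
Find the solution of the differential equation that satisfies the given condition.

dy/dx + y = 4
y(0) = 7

General solution: y = 4 + Ce^(-x)
Applying y(0) = 7: C = 7 - 4 = 3
Particular solution: y = 4 + 3e^(-x)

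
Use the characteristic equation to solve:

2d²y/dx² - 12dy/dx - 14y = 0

Characteristic equation: 2r² - 12r - 14 = 0
Divide by 2: r² - 6r - 7 = 0
Roots: r = 7, -1 (distinct real)
General solution: y = C₁e^(7x) + C₂e^(-x)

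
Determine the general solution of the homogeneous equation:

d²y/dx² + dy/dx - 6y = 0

Characteristic equation: r² + r - 6 = 0
Roots: r = 2, -3 (distinct real)
General solution: y = C₁e^(2x) + C₂e^(-3x)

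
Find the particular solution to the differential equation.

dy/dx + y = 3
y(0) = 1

General solution: y = 3 + Ce^(-x)
Applying y(0) = 1: C = 1 - 3 = -2
Particular solution: y = 3 - 2e^(-x)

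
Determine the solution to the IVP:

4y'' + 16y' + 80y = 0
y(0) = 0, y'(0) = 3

General solution: y = e^(-2x)(C₁cos(4x) + C₂sin(4x))
Complex roots r = -2 ± 4i
Applying ICs: C₁ = 0, C₂ = 3/4
Particular solution: y = e^(-2x)((3/4)sin(4x))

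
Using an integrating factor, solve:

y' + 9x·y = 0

Using integrating factor method:

General solution: y = Ce^(-9x^2/2)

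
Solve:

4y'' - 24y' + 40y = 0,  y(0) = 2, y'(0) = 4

General solution: y = e^(3x)(C₁cos(x) + C₂sin(x))
Complex roots r = 3 ± i
Applying ICs: C₁ = 2, C₂ = -2
Particular solution: y = e^(3x)(2cos(x) - 2sin(x))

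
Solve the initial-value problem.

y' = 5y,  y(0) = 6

General solution: y = Ce^(5x)
Applying IC y(0) = 6:
Particular solution: y = 6e^(5x)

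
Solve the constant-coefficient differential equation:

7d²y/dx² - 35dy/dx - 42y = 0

Characteristic equation: 7r² - 35r - 42 = 0
Divide by 7: r² - 5r - 6 = 0
Roots: r = 6, -1 (distinct real)
General solution: y = C₁e^(6x) + C₂e^(-x)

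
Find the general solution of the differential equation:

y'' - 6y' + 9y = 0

Characteristic equation: r² - 6r + 9 = 0
Factored: (r - 3)² = 0
Repeated root: r = 3
General solution: y = (C₁ + C₂x)e^(3x)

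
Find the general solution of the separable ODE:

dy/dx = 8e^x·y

Separating variables and integrating:
ln|y| = 8e^x + C

General solution: y = Ce^(8e^x)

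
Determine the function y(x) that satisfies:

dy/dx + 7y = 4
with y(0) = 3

General solution: y = 4/7 + Ce^(-7x)
Applying y(0) = 3: C = 3 - 4/7 = 17/7
Particular solution: y = 4/7 + (17/7)e^(-7x)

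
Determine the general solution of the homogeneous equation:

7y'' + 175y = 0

Characteristic equation: 7r² + 175 = 0
Divide by 7: r² + 25 = 0
Roots: r = ±5i (complex conjugates)
General solution: y = C₁cos(5x) + C₂sin(5x)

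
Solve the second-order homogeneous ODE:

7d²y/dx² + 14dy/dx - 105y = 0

Characteristic equation: 7r² + 14r - 105 = 0
Divide by 7: r² + 2r - 15 = 0
Roots: r = 3, -5 (distinct real)
General solution: y = C₁e^(3x) + C₂e^(-5x)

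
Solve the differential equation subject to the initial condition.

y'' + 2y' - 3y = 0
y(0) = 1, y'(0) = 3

General solution: y = C₁e^x + C₂e^(-3x)
Applying ICs: C₁ = 3/2, C₂ = -1/2
Particular solution: y = (3/2)e^x - (1/2)e^(-3x)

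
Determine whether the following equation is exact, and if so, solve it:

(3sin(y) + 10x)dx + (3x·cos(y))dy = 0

Verify exactness: ∂M/∂y = ∂N/∂x ✓
Find F(x,y) such that ∂F/∂x = M, ∂F/∂y = N
Solution: 3x·sin(y) + 5x² = C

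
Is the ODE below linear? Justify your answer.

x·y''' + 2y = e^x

Yes. Linear (y and its derivatives appear to the first power only, no products of y terms)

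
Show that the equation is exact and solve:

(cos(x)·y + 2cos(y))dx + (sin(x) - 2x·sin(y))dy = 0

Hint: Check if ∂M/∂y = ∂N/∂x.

Verify exactness: ∂M/∂y = ∂N/∂x ✓
Find F(x,y) such that ∂F/∂x = M, ∂F/∂y = N
Solution: sin(x)·y + 2x·cos(y) = C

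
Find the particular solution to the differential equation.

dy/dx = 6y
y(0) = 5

General solution: y = Ce^(6x)
Applying IC y(0) = 5:
Particular solution: y = 5e^(6x)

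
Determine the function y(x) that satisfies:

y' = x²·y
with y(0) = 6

General solution: y = Ce^(x³/3)
Applying IC y(0) = 6:
Particular solution: y = 6e^(x³/3)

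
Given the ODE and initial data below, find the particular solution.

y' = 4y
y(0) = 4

General solution: y = Ce^(4x)
Applying IC y(0) = 4:
Particular solution: y = 4e^(4x)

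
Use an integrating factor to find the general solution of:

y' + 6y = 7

Using integrating factor method:

General solution: y = 7/6 + Ce^(-6x)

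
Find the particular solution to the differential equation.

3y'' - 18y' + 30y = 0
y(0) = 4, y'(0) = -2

General solution: y = e^(3x)(C₁cos(x) + C₂sin(x))
Complex roots r = 3 ± i
Applying ICs: C₁ = 4, C₂ = -14
Particular solution: y = e^(3x)(4cos(x) - 14sin(x))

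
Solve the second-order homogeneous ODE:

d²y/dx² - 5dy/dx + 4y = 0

Characteristic equation: r² - 5r + 4 = 0
Roots: r = 1, 4 (distinct real)
General solution: y = C₁e^x + C₂e^(4x)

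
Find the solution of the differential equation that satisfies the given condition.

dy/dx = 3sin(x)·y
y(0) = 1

General solution: y = Ce^(-3cos(x))
Applying IC y(0) = 1:
Particular solution: y = e^(3(1-cos(x)))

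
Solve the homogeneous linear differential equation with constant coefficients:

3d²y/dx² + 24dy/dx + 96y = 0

Characteristic equation: 3r² + 24r + 96 = 0
Divide by 3: r² + 8r + 32 = 0
Roots: r = -4 ± 4i (complex conjugates)
General solution: y = e^(-4x)(C₁cos(4x) + C₂sin(4x))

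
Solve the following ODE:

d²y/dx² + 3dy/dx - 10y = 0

Characteristic equation: r² + 3r - 10 = 0
Roots: r = 2, -5 (distinct real)
General solution: y = C₁e^(2x) + C₂e^(-5x)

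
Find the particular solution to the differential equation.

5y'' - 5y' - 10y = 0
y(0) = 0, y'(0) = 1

General solution: y = C₁e^(2x) + C₂e^(-x)
Applying ICs: C₁ = 1/3, C₂ = -1/3
Particular solution: y = (1/3)e^(2x) - (1/3)e^(-x)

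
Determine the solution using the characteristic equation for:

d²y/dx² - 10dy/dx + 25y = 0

Characteristic equation: r² - 10r + 25 = 0
Factored: (r - 5)² = 0
Repeated root: r = 5
General solution: y = (C₁ + C₂x)e^(5x)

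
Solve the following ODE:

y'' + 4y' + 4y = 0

Characteristic equation: r² + 4r + 4 = 0
Factored: (r + 2)² = 0
Repeated root: r = -2
General solution: y = (C₁ + C₂x)e^(-2x)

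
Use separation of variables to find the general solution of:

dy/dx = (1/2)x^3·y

Separating variables and integrating:
ln|y| = x^4/8 + C

General solution: y = Ce^(x^4/8)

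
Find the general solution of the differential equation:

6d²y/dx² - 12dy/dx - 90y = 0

Characteristic equation: 6r² - 12r - 90 = 0
Divide by 6: r² - 2r - 15 = 0
Roots: r = 5, -3 (distinct real)
General solution: y = C₁e^(5x) + C₂e^(-3x)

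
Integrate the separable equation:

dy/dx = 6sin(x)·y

Separating variables and integrating:
ln|y| = -6cos(x) + C

General solution: y = Ce^(-6cos(x))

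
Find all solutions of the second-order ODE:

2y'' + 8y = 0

Characteristic equation: 2r² + 8 = 0
Divide by 2: r² + 4 = 0
Roots: r = ±2i (complex conjugates)
General solution: y = C₁cos(2x) + C₂sin(2x)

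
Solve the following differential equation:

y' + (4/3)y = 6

Using integrating factor method:

General solution: y = 9/2 + Ce^(-4x/3)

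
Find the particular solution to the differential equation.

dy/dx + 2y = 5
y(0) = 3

General solution: y = 5/2 + Ce^(-2x)
Applying y(0) = 3: C = 3 - 5/2 = 1/2
Particular solution: y = 5/2 + (1/2)e^(-2x)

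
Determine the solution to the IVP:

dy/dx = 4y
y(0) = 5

General solution: y = Ce^(4x)
Applying IC y(0) = 5:
Particular solution: y = 5e^(4x)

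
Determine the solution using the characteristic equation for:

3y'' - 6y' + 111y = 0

Characteristic equation: 3r² - 6r + 111 = 0
Divide by 3: r² - 2r + 37 = 0
Roots: r = 1 ± 6i (complex conjugates)
General solution: y = e^x(C₁cos(6x) + C₂sin(6x))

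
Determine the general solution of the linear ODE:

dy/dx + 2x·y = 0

Using integrating factor method:

General solution: y = Ce^(-x^2)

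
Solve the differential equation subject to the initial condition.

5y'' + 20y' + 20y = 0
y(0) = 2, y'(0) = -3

General solution: y = (C₁ + C₂x)e^(-2x)
Repeated root r = -2
Applying ICs: C₁ = 2, C₂ = 1
Particular solution: y = (2 + x)e^(-2x)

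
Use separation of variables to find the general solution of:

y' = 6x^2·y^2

Separating variables and integrating:
-1/y = 2x^3 + C

General solution: y^-1 = -2x^3 + C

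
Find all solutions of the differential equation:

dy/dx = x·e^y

Separating variables and integrating:
-e^(-y) = x²/2 + C

General solution: y = -ln(C - x²/2)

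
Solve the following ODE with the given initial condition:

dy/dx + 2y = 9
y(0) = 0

General solution: y = 9/2 + Ce^(-2x)
Applying y(0) = 0: C = 0 - 9/2 = -9/2
Particular solution: y = 9/2 - (9/2)e^(-2x)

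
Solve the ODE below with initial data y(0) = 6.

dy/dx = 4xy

General solution: y = Ce^(2x²)
Applying IC y(0) = 6:
Particular solution: y = 6e^(2x²)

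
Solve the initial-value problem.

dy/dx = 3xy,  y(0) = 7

General solution: y = Ce^(3x²/2)
Applying IC y(0) = 7:
Particular solution: y = 7e^(3x²/2)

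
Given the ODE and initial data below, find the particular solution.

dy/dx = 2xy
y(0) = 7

General solution: y = Ce^(x²)
Applying IC y(0) = 7:
Particular solution: y = 7e^(x²)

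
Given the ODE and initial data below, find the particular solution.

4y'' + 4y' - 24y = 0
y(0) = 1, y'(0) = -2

General solution: y = C₁e^(2x) + C₂e^(-3x)
Applying ICs: C₁ = 1/5, C₂ = 4/5
Particular solution: y = (1/5)e^(2x) + (4/5)e^(-3x)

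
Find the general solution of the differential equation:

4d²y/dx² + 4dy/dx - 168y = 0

Characteristic equation: 4r² + 4r - 168 = 0
Divide by 4: r² + r - 42 = 0
Roots: r = 6, -7 (distinct real)
General solution: y = C₁e^(6x) + C₂e^(-7x)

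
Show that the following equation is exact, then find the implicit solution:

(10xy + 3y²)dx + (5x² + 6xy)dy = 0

Verify exactness: ∂M/∂y = ∂N/∂x ✓
Find F(x,y) such that ∂F/∂x = M, ∂F/∂y = N
Solution: 5x²y + 3xy² = C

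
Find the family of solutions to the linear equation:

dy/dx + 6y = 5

Using integrating factor method:

General solution: y = 5/6 + Ce^(-6x)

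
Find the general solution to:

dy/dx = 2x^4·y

Separating variables and integrating:
ln|y| = 2x^5/5 + C

General solution: y = Ce^(2x^5/5)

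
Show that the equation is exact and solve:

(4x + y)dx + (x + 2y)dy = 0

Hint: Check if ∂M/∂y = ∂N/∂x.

Verify exactness: ∂M/∂y = ∂N/∂x ✓
Find F(x,y) such that ∂F/∂x = M, ∂F/∂y = N
Solution: 2x² + xy + y² = C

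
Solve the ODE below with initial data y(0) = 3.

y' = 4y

General solution: y = Ce^(4x)
Applying IC y(0) = 3:
Particular solution: y = 3e^(4x)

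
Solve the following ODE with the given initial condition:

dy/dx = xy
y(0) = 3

General solution: y = Ce^(x²/2)
Applying IC y(0) = 3:
Particular solution: y = 3e^(x²/2)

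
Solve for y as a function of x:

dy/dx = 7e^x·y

Separating variables and integrating:
ln|y| = 7e^x + C

General solution: y = Ce^(7e^x)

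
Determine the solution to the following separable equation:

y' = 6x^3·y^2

Separating variables and integrating:
-1/y = 3x^4/2 + C

General solution: y^-1 = (-3/2)x^4 + C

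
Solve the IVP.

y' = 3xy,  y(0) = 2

General solution: y = Ce^(3x²/2)
Applying IC y(0) = 2:
Particular solution: y = 2e^(3x²/2)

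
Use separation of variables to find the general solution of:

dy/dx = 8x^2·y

Separating variables and integrating:
ln|y| = 8x^3/3 + C

General solution: y = Ce^(8x^3/3)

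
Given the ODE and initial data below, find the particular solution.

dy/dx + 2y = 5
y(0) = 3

General solution: y = 5/2 + Ce^(-2x)
Applying y(0) = 3: C = 3 - 5/2 = 1/2
Particular solution: y = 5/2 + (1/2)e^(-2x)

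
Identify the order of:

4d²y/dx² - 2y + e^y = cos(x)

The order is 2 (highest derivative is of order 2).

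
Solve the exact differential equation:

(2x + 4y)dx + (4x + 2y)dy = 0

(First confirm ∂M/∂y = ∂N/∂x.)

Verify exactness: ∂M/∂y = ∂N/∂x ✓
Find F(x,y) such that ∂F/∂x = M, ∂F/∂y = N
Solution: x² + 4xy + y² = C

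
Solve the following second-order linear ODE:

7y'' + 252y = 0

Characteristic equation: 7r² + 252 = 0
Divide by 7: r² + 36 = 0
Roots: r = ±6i (complex conjugates)
General solution: y = C₁cos(6x) + C₂sin(6x)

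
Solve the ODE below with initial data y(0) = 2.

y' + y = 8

General solution: y = 8 + Ce^(-x)
Applying y(0) = 2: C = 2 - 8 = -6
Particular solution: y = 8 - 6e^(-x)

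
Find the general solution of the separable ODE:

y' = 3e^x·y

Separating variables and integrating:
ln|y| = 3e^x + C

General solution: y = Ce^(3e^x)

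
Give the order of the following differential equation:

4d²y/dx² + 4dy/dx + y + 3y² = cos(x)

The order is 2 (highest derivative is of order 2).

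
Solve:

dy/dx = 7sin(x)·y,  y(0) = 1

General solution: y = Ce^(-7cos(x))
Applying IC y(0) = 1:
Particular solution: y = e^(7(1-cos(x)))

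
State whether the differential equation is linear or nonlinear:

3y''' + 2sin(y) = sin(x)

Nonlinear (sin(y) is nonlinear in y)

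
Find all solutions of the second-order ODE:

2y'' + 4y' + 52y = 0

Characteristic equation: 2r² + 4r + 52 = 0
Divide by 2: r² + 2r + 26 = 0
Roots: r = -1 ± 5i (complex conjugates)
General solution: y = e^(-x)(C₁cos(5x) + C₂sin(5x))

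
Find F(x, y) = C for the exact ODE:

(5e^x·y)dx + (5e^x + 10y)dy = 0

Verify exactness: ∂M/∂y = ∂N/∂x ✓
Find F(x,y) such that ∂F/∂x = M, ∂F/∂y = N
Solution: 5e^x·y + 5y² = C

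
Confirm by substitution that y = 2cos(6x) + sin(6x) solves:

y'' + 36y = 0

Verification:
y'' = -72cos(6x) - 36sin(6x)
y'' + 36y = 0 ✓

Yes, it is a solution.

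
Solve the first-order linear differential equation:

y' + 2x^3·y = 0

Using integrating factor method:

General solution: y = Ce^(-x^4/2)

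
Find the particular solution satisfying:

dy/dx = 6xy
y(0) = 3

General solution: y = Ce^(3x²)
Applying IC y(0) = 3:
Particular solution: y = 3e^(3x²)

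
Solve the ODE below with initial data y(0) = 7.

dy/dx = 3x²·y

General solution: y = Ce^(x³)
Applying IC y(0) = 7:
Particular solution: y = 7e^(x³)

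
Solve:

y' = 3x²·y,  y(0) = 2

General solution: y = Ce^(x³)
Applying IC y(0) = 2:
Particular solution: y = 2e^(x³)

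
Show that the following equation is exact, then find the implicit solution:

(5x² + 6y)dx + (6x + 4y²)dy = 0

Verify exactness: ∂M/∂y = ∂N/∂x ✓
Find F(x,y) such that ∂F/∂x = M, ∂F/∂y = N
Solution: 5x³/3 + 6xy + 4y³/3 = C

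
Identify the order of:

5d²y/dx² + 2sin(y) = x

The order is 2 (highest derivative is of order 2).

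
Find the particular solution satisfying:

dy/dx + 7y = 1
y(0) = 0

General solution: y = 1/7 + Ce^(-7x)
Applying y(0) = 0: C = 0 - 1/7 = -1/7
Particular solution: y = 1/7 - (1/7)e^(-7x)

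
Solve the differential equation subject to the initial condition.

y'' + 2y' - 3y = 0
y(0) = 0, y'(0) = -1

General solution: y = C₁e^x + C₂e^(-3x)
Applying ICs: C₁ = -1/4, C₂ = 1/4
Particular solution: y = -(1/4)e^x + (1/4)e^(-3x)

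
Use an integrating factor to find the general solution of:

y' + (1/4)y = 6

Using integrating factor method:

General solution: y = 24 + Ce^(-x/4)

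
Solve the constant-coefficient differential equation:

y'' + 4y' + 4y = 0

Characteristic equation: r² + 4r + 4 = 0
Factored: (r + 2)² = 0
Repeated root: r = -2
General solution: y = (C₁ + C₂x)e^(-2x)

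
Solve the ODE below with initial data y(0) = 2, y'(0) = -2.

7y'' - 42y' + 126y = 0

General solution: y = e^(3x)(C₁cos(3x) + C₂sin(3x))
Complex roots r = 3 ± 3i
Applying ICs: C₁ = 2, C₂ = -8/3
Particular solution: y = e^(3x)(2cos(3x) - (8/3)sin(3x))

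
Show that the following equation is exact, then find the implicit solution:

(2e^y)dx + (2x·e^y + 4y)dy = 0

Verify exactness: ∂M/∂y = ∂N/∂x ✓
Find F(x,y) such that ∂F/∂x = M, ∂F/∂y = N
Solution: 2x·e^y + 2y² = C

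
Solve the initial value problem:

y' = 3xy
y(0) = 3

General solution: y = Ce^(3x²/2)
Applying IC y(0) = 3:
Particular solution: y = 3e^(3x²/2)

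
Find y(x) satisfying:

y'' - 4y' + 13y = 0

Characteristic equation: r² - 4r + 13 = 0
Roots: r = 2 ± 3i (complex conjugates)
General solution: y = e^(2x)(C₁cos(3x) + C₂sin(3x))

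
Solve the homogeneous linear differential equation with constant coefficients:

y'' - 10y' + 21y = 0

Characteristic equation: r² - 10r + 21 = 0
Roots: r = 3, 7 (distinct real)
General solution: y = C₁e^(3x) + C₂e^(7x)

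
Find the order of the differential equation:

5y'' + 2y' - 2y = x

The order is 2 (highest derivative is of order 2).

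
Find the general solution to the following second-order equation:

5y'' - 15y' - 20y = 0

Characteristic equation: 5r² - 15r - 20 = 0
Divide by 5: r² - 3r - 4 = 0
Roots: r = 4, -1 (distinct real)
General solution: y = C₁e^(4x) + C₂e^(-x)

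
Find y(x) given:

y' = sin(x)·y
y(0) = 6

General solution: y = Ce^(-cos(x))
Applying IC y(0) = 6:
Particular solution: y = 6e^(1-cos(x))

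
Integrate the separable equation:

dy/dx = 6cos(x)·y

Separating variables and integrating:
ln|y| = 6sin(x) + C

General solution: y = Ce^(6sin(x))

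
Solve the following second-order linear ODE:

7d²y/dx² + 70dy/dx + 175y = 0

Characteristic equation: 7r² + 70r + 175 = 0
Divide by 7: r² + 10r + 25 = 0
Factored: (r + 5)² = 0
Repeated root: r = -5
General solution: y = (C₁ + C₂x)e^(-5x)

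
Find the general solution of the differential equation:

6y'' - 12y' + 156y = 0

Characteristic equation: 6r² - 12r + 156 = 0
Divide by 6: r² - 2r + 26 = 0
Roots: r = 1 ± 5i (complex conjugates)
General solution: y = e^x(C₁cos(5x) + C₂sin(5x))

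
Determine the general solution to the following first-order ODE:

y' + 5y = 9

Using integrating factor method:

General solution: y = 9/5 + Ce^(-5x)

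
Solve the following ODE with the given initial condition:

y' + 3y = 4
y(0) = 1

General solution: y = 4/3 + Ce^(-3x)
Applying y(0) = 1: C = 1 - 4/3 = -1/3
Particular solution: y = 4/3 - (1/3)e^(-3x)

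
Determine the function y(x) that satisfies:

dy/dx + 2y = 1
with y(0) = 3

General solution: y = 1/2 + Ce^(-2x)
Applying y(0) = 3: C = 3 - 1/2 = 5/2
Particular solution: y = 1/2 + (5/2)e^(-2x)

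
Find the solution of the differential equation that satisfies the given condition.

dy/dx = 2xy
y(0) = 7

General solution: y = Ce^(x²)
Applying IC y(0) = 7:
Particular solution: y = 7e^(x²)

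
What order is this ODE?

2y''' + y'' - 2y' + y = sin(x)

The order is 3 (highest derivative is of order 3).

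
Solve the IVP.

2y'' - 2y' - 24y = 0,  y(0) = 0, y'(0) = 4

General solution: y = C₁e^(4x) + C₂e^(-3x)
Applying ICs: C₁ = 4/7, C₂ = -4/7
Particular solution: y = (4/7)e^(4x) - (4/7)e^(-3x)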